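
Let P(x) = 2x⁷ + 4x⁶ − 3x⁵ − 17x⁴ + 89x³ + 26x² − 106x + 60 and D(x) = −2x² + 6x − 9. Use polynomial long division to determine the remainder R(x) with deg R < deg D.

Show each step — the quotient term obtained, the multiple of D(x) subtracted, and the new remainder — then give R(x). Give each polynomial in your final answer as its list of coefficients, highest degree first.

Step 1: lead(2x⁷ + 4x⁶ − 3x⁵ − 17x⁴ + 89x³ + 26x² − 106x + 60) ÷ lead(D) = 2x⁷ ÷ −2x² = −x⁵. Subtract (−x⁵)·D = 2x⁷ − 6x⁶ + 9x⁵. Remainder: 10x⁶ − 12x⁵ − 17x⁴ + 89x³ + 26x² − 106x + 60.
Step 2: lead(10x⁶ − 12x⁵ − 17x⁴ + 89x³ + 26x² − 106x + 60) ÷ lead(D) = 10x⁶ ÷ −2x² = −5x⁴. Subtract (−5x⁴)·D = 10x⁶ − 30x⁵ + 45x⁴. Remainder: 18x⁵ − 62x⁴ + 89x³ + 26x² − 106x + 60.
Step 3: lead(18x⁵ − 62x⁴ + 89x³ + 26x² − 106x + 60) ÷ lead(D) = 18x⁵ ÷ −2x² = −9x³. Subtract (−9x³)·D = 18x⁵ − 54x⁴ + 81x³. Remainder: −8x⁴ + 8x³ + 26x² − 106x + 60.
Step 4: lead(−8x⁴ + 8x³ + 26x² − 106x + 60) ÷ lead(D) = −8x⁴ ÷ −2x² = 4x². Subtract (4x²)·D = −8x⁴ + 24x³ − 36x². Remainder: −16x³ + 62x² − 106x + 60.
Step 5: lead(−16x³ + 62x² − 106x + 60) ÷ lead(D) = −16x³ ÷ −2x² = 8x. Subtract (8x)·D = −16x³ + 48x² − 72x. Remainder: 14x² − 34x + 60.
Step 6: lead(14x² − 34x + 60) ÷ lead(D) = 14x² ÷ −2x² = −7. Subtract (−7)·D = 14x² − 42x + 63. Remainder: 8x − 3.

R = [8, -3]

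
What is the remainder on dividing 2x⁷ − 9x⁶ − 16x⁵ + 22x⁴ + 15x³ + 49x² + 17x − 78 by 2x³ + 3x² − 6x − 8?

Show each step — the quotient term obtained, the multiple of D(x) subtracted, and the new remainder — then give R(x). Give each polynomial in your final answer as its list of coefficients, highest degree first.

Step 1: lead(2x⁷ − 9x⁶ − 16x⁵ + 22x⁴ + 15x³ + 49x² + 17x − 78) ÷ lead(D) = 2x⁷ ÷ 2x³ = x⁴. Subtract (x⁴)·D = 2x⁷ + 3x⁶ − 6x⁵ − 8x⁴. Remainder: −12x⁶ − 10x⁵ + 30x⁴ + 15x³ + 49x² + 17x − 78.
Step 2: lead(−12x⁶ − 10x⁵ + 30x⁴ + 15x³ + 49x² + 17x − 78) ÷ lead(D) = −12x⁶ ÷ 2x³ = −6x³. Subtract (−6x³)·D = −12x⁶ − 18x⁵ + 36x⁴ + 48x³. Remainder: 8x⁵ − 6x⁴ − 33x³ + 49x² + 17x − 78.
Step 3: lead(8x⁵ − 6x⁴ − 33x³ + 49x² + 17x − 78) ÷ lead(D) = 8x⁵ ÷ 2x³ = 4x². Subtract (4x²)·D = 8x⁵ + 12x⁴ − 24x³ − 32x². Remainder: −18x⁴ − 9x³ + 81x² + 17x − 78.
Step 4: lead(−18x⁴ − 9x³ + 81x² + 17x − 78) ÷ lead(D) = −18x⁴ ÷ 2x³ = −9x. Subtract (−9x)·D = −18x⁴ − 27x³ + 54x² + 72x. Remainder: 18x³ + 27x² − 55x − 78.
Step 5: lead(18x³ + 27x² − 55x − 78) ÷ lead(D) = 18x³ ÷ 2x³ = 9. Subtract (9)·D = 18x³ + 27x² − 54x − 72. Remainder: −x − 6.

R = [-1, -6]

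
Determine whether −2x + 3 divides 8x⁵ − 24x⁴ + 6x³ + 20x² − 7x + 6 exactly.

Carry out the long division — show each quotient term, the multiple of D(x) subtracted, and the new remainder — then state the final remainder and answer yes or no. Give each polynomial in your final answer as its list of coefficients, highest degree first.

R = [0], so D(x) is a factor of P(x). yes

Step 1: lead(8x⁵ − 24x⁴ + 6x³ + 20x² − 7x + 6) ÷ lead(D) = 8x⁵ ÷ −2x = −4x⁴. Subtract (−4x⁴)·D = 8x⁵ − 12x⁴. Remainder: −12x⁴ + 6x³ + 20x² − 7x + 6.
Step 2: lead(−12x⁴ + 6x³ + 20x² − 7x + 6) ÷ lead(D) = −12x⁴ ÷ −2x = 6x³. Subtract (6x³)·D = −12x⁴ + 18x³. Remainder: −12x³ + 20x² − 7x + 6.
Step 3: lead(−12x³ + 20x² − 7x + 6) ÷ lead(D) = −12x³ ÷ −2x = 6x². Subtract (6x²)·D = −12x³ + 18x². Remainder: 2x² − 7x + 6.
Step 4: lead(2x² − 7x + 6) ÷ lead(D) = 2x² ÷ −2x = −x. Subtract (−x)·D = 2x² − 3x. Remainder: −4x + 6.
Step 5: lead(−4x + 6) ÷ lead(D) = −4x ÷ −2x = 2. Subtract (2)·D = −4x + 6. Remainder: 0.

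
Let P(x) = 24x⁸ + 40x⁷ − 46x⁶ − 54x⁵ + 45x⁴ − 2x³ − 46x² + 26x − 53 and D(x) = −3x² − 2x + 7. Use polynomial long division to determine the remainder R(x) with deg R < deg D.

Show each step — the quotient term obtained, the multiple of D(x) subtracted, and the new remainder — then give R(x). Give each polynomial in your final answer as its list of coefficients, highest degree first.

R = [-2, -4]

Step 1: lead(24x⁸ + 40x⁷ − 46x⁶ − 54x⁵ + 45x⁴ − 2x³ − 46x² + 26x − 53) ÷ lead(D) = 24x⁸ ÷ −3x² = −8x⁶. Subtract (−8x⁶)·D = 24x⁸ + 16x⁷ − 56x⁶. Remainder: 24x⁷ + 10x⁶ − 54x⁵ + 45x⁴ − 2x³ − 46x² + 26x − 53.
Step 2: lead(24x⁷ + 10x⁶ − 54x⁵ + 45x⁴ − 2x³ − 46x² + 26x − 53) ÷ lead(D) = 24x⁷ ÷ −3x² = −8x⁵. Subtract (−8x⁵)·D = 24x⁷ + 16x⁶ − 56x⁵. Remainder: −6x⁶ + 2x⁵ + 45x⁴ − 2x³ − 46x² + 26x − 53.
Step 3: lead(−6x⁶ + 2x⁵ + 45x⁴ − 2x³ − 46x² + 26x − 53) ÷ lead(D) = −6x⁶ ÷ −3x² = 2x⁴. Subtract (2x⁴)·D = −6x⁶ − 4x⁵ + 14x⁴. Remainder: 6x⁵ + 31x⁴ − 2x³ − 46x² + 26x − 53.
Step 4: lead(6x⁵ + 31x⁴ − 2x³ − 46x² + 26x − 53) ÷ lead(D) = 6x⁵ ÷ −3x² = −2x³. Subtract (−2x³)·D = 6x⁵ + 4x⁴ − 14x³. Remainder: 27x⁴ + 12x³ − 46x² + 26x − 53.
Step 5: lead(27x⁴ + 12x³ − 46x² + 26x − 53) ÷ lead(D) = 27x⁴ ÷ −3x² = −9x². Subtract (−9x²)·D = 27x⁴ + 18x³ − 63x². Remainder: −6x³ + 17x² + 26x − 53.
Step 6: lead(−6x³ + 17x² + 26x − 53) ÷ lead(D) = −6x³ ÷ −3x² = 2x. Subtract (2x)·D = −6x³ − 4x² + 14x. Remainder: 21x² + 12x − 53.
Step 7: lead(21x² + 12x − 53) ÷ lead(D) = 21x² ÷ −3x² = −7. Subtract (−7)·D = 21x² + 14x − 49. Remainder: −2x − 4.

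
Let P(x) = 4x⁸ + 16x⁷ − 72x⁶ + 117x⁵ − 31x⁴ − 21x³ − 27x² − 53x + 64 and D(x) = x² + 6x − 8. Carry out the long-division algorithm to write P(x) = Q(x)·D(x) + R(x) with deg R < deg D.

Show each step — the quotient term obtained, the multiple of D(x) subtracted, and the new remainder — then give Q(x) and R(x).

Q(x) = 4x⁶ − 8x⁵ + 8x⁴ + 5x³ + 3x² + x − 9; R(x) = 9x − 8

Step 1: lead(4x⁸ + 16x⁷ − 72x⁶ + 117x⁵ − 31x⁴ − 21x³ − 27x² − 53x + 64) ÷ lead(D) = 4x⁸ ÷ x² = 4x⁶. Subtract (4x⁶)·D = 4x⁸ + 24x⁷ − 32x⁶. Remainder: −8x⁷ − 40x⁶ + 117x⁵ − 31x⁴ − 21x³ − 27x² − 53x + 64.
Step 2: lead(−8x⁷ − 40x⁶ + 117x⁵ − 31x⁴ − 21x³ − 27x² − 53x + 64) ÷ lead(D) = −8x⁷ ÷ x² = −8x⁵. Subtract (−8x⁵)·D = −8x⁷ − 48x⁶ + 64x⁵. Remainder: 8x⁶ + 53x⁵ − 31x⁴ − 21x³ − 27x² − 53x + 64.
Step 3: lead(8x⁶ + 53x⁵ − 31x⁴ − 21x³ − 27x² − 53x + 64) ÷ lead(D) = 8x⁶ ÷ x² = 8x⁴. Subtract (8x⁴)·D = 8x⁶ + 48x⁵ − 64x⁴. Remainder: 5x⁵ + 33x⁴ − 21x³ − 27x² − 53x + 64.
Step 4: lead(5x⁵ + 33x⁴ − 21x³ − 27x² − 53x + 64) ÷ lead(D) = 5x⁵ ÷ x² = 5x³. Subtract (5x³)·D = 5x⁵ + 30x⁴ − 40x³. Remainder: 3x⁴ + 19x³ − 27x² − 53x + 64.
Step 5: lead(3x⁴ + 19x³ − 27x² − 53x + 64) ÷ lead(D) = 3x⁴ ÷ x² = 3x². Subtract (3x²)·D = 3x⁴ + 18x³ − 24x². Remainder: x³ − 3x² − 53x + 64.
Step 6: lead(x³ − 3x² − 53x + 64) ÷ lead(D) = x³ ÷ x² = x. Subtract (x)·D = x³ + 6x² − 8x. Remainder: −9x² − 45x + 64.
Step 7: lead(−9x² − 45x + 64) ÷ lead(D) = −9x² ÷ x² = −9. Subtract (−9)·D = −9x² − 54x + 72. Remainder: 9x − 8.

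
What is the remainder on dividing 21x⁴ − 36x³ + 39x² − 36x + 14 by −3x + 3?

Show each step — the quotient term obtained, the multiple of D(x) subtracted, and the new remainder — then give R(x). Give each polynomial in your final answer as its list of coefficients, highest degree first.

Step 1: lead(21x⁴ − 36x³ + 39x² − 36x + 14) ÷ lead(D) = 21x⁴ ÷ −3x = −7x³. Subtract (−7x³)·D = 21x⁴ − 21x³. Remainder: −15x³ + 39x² − 36x + 14.
Step 2: lead(−15x³ + 39x² − 36x + 14) ÷ lead(D) = −15x³ ÷ −3x = 5x². Subtract (5x²)·D = −15x³ + 15x². Remainder: 24x² − 36x + 14.
Step 3: lead(24x² − 36x + 14) ÷ lead(D) = 24x² ÷ −3x = −8x. Subtract (−8x)·D = 24x² − 24x. Remainder: −12x + 14.
Step 4: lead(−12x + 14) ÷ lead(D) = −12x ÷ −3x = 4. Subtract (4)·D = −12x + 12. Remainder: 2.

R = [2]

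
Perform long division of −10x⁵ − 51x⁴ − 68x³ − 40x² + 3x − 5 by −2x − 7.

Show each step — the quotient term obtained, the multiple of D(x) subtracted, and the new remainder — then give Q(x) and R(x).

Step 1: lead(−10x⁵ − 51x⁴ − 68x³ − 40x² + 3x − 5) ÷ lead(D) = −10x⁵ ÷ −2x = 5x⁴. Subtract (5x⁴)·D = −10x⁵ − 35x⁴. Remainder: −16x⁴ − 68x³ − 40x² + 3x − 5.
Step 2: lead(−16x⁴ − 68x³ − 40x² + 3x − 5) ÷ lead(D) = −16x⁴ ÷ −2x = 8x³. Subtract (8x³)·D = −16x⁴ − 56x³. Remainder: −12x³ − 40x² + 3x − 5.
Step 3: lead(−12x³ − 40x² + 3x − 5) ÷ lead(D) = −12x³ ÷ −2x = 6x². Subtract (6x²)·D = −12x³ − 42x². Remainder: 2x² + 3x − 5.
Step 4: lead(2x² + 3x − 5) ÷ lead(D) = 2x² ÷ −2x = −x. Subtract (−x)·D = 2x² + 7x. Remainder: −4x − 5.
Step 5: lead(−4x − 5) ÷ lead(D) = −4x ÷ −2x = 2. Subtract (2)·D = −4x − 14. Remainder: 9.

Q(x) = 5x⁴ + 8x³ + 6x² − x + 2; R(x) = 9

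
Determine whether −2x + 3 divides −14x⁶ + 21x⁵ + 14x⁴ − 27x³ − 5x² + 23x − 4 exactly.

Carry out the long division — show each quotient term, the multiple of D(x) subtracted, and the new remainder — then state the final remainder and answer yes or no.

Step 1: lead(−14x⁶ + 21x⁵ + 14x⁴ − 27x³ − 5x² + 23x − 4) ÷ lead(D) = −14x⁶ ÷ −2x = 7x⁵. Subtract (7x⁵)·D = −14x⁶ + 21x⁵. Remainder: 14x⁴ − 27x³ − 5x² + 23x − 4.
Step 2: lead(14x⁴ − 27x³ − 5x² + 23x − 4) ÷ lead(D) = 14x⁴ ÷ −2x = −7x³. Subtract (−7x³)·D = 14x⁴ − 21x³. Remainder: −6x³ − 5x² + 23x − 4.
Step 3: lead(−6x³ − 5x² + 23x − 4) ÷ lead(D) = −6x³ ÷ −2x = 3x². Subtract (3x²)·D = −6x³ + 9x². Remainder: −14x² + 23x − 4.
Step 4: lead(−14x² + 23x − 4) ÷ lead(D) = −14x² ÷ −2x = 7x. Subtract (7x)·D = −14x² + 21x. Remainder: 2x − 4.
Step 5: lead(2x − 4) ÷ lead(D) = 2x ÷ −2x = −1. Subtract (−1)·D = 2x − 3. Remainder: −1.

R(x) = −1, so D(x) is not a factor of P(x). no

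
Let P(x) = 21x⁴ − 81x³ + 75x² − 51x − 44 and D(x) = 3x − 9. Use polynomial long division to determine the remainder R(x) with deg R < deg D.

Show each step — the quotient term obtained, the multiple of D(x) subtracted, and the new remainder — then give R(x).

R(x) = −8

Step 1: lead(21x⁴ − 81x³ + 75x² − 51x − 44) ÷ lead(D) = 21x⁴ ÷ 3x = 7x³. Subtract (7x³)·D = 21x⁴ − 63x³. Remainder: −18x³ + 75x² − 51x − 44.
Step 2: lead(−18x³ + 75x² − 51x − 44) ÷ lead(D) = −18x³ ÷ 3x = −6x². Subtract (−6x²)·D = −18x³ + 54x². Remainder: 21x² − 51x − 44.
Step 3: lead(21x² − 51x − 44) ÷ lead(D) = 21x² ÷ 3x = 7x. Subtract (7x)·D = 21x² − 63x. Remainder: 12x − 44.
Step 4: lead(12x − 44) ÷ lead(D) = 12x ÷ 3x = 4. Subtract (4)·D = 12x − 36. Remainder: −8.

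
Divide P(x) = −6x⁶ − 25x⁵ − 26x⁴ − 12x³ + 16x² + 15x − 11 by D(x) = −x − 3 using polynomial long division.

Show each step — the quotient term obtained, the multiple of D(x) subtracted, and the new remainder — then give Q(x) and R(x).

Step 1: lead(−6x⁶ − 25x⁵ − 26x⁴ − 12x³ + 16x² + 15x − 11) ÷ lead(D) = −6x⁶ ÷ −x = 6x⁵. Subtract (6x⁵)·D = −6x⁶ − 18x⁵. Remainder: −7x⁵ − 26x⁴ − 12x³ + 16x² + 15x − 11.
Step 2: lead(−7x⁵ − 26x⁴ − 12x³ + 16x² + 15x − 11) ÷ lead(D) = −7x⁵ ÷ −x = 7x⁴. Subtract (7x⁴)·D = −7x⁵ − 21x⁴. Remainder: −5x⁴ − 12x³ + 16x² + 15x − 11.
Step 3: lead(−5x⁴ − 12x³ + 16x² + 15x − 11) ÷ lead(D) = −5x⁴ ÷ −x = 5x³. Subtract (5x³)·D = −5x⁴ − 15x³. Remainder: 3x³ + 16x² + 15x − 11.
Step 4: lead(3x³ + 16x² + 15x − 11) ÷ lead(D) = 3x³ ÷ −x = −3x². Subtract (−3x²)·D = 3x³ + 9x². Remainder: 7x² + 15x − 11.
Step 5: lead(7x² + 15x − 11) ÷ lead(D) = 7x² ÷ −x = −7x. Subtract (−7x)·D = 7x² + 21x. Remainder: −6x − 11.
Step 6: lead(−6x − 11) ÷ lead(D) = −6x ÷ −x = 6. Subtract (6)·D = −6x − 18. Remainder: 7.

Q(x) = 6x⁵ + 7x⁴ + 5x³ − 3x² − 7x + 6; R(x) = 7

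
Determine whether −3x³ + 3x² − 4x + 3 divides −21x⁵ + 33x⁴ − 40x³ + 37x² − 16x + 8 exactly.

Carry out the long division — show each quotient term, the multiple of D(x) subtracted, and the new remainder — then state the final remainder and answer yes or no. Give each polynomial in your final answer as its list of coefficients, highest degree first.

R = [-4, 8], so D(x) is not a factor of P(x). no

Step 1: lead(−21x⁵ + 33x⁴ − 40x³ + 37x² − 16x + 8) ÷ lead(D) = −21x⁵ ÷ −3x³ = 7x². Subtract (7x²)·D = −21x⁵ + 21x⁴ − 28x³ + 21x². Remainder: 12x⁴ − 12x³ + 16x² − 16x + 8.
Step 2: lead(12x⁴ − 12x³ + 16x² − 16x + 8) ÷ lead(D) = 12x⁴ ÷ −3x³ = −4x. Subtract (−4x)·D = 12x⁴ − 12x³ + 16x² − 12x. Remainder: −4x + 8.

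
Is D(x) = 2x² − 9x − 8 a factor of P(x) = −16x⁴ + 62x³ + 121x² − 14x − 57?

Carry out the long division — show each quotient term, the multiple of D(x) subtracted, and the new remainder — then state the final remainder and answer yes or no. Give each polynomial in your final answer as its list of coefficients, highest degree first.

Step 1: lead(−16x⁴ + 62x³ + 121x² − 14x − 57) ÷ lead(D) = −16x⁴ ÷ 2x² = −8x². Subtract (−8x²)·D = −16x⁴ + 72x³ + 64x². Remainder: −10x³ + 57x² − 14x − 57.
Step 2: lead(−10x³ + 57x² − 14x − 57) ÷ lead(D) = −10x³ ÷ 2x² = −5x. Subtract (−5x)·D = −10x³ + 45x² + 40x. Remainder: 12x² − 54x − 57.
Step 3: lead(12x² − 54x − 57) ÷ lead(D) = 12x² ÷ 2x² = 6. Subtract (6)·D = 12x² − 54x − 48. Remainder: −9.

R = [-9], so D(x) is not a factor of P(x). no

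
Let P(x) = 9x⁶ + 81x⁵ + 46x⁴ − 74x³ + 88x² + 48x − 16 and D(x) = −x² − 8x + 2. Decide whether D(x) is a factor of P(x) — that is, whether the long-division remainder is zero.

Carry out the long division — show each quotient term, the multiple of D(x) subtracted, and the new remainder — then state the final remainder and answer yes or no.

R(x) = 0, so D(x) is a factor of P(x). yes

Step 1: lead(9x⁶ + 81x⁵ + 46x⁴ − 74x³ + 88x² + 48x − 16) ÷ lead(D) = 9x⁶ ÷ −x² = −9x⁴. Subtract (−9x⁴)·D = 9x⁶ + 72x⁵ − 18x⁴. Remainder: 9x⁵ + 64x⁴ − 74x³ + 88x² + 48x − 16.
Step 2: lead(9x⁵ + 64x⁴ − 74x³ + 88x² + 48x − 16) ÷ lead(D) = 9x⁵ ÷ −x² = −9x³. Subtract (−9x³)·D = 9x⁵ + 72x⁴ − 18x³. Remainder: −8x⁴ − 56x³ + 88x² + 48x − 16.
Step 3: lead(−8x⁴ − 56x³ + 88x² + 48x − 16) ÷ lead(D) = −8x⁴ ÷ −x² = 8x². Subtract (8x²)·D = −8x⁴ − 64x³ + 16x². Remainder: 8x³ + 72x² + 48x − 16.
Step 4: lead(8x³ + 72x² + 48x − 16) ÷ lead(D) = 8x³ ÷ −x² = −8x. Subtract (−8x)·D = 8x³ + 64x² − 16x. Remainder: 8x² + 64x − 16.
Step 5: lead(8x² + 64x − 16) ÷ lead(D) = 8x² ÷ −x² = −8. Subtract (−8)·D = 8x² + 64x − 16. Remainder: 0.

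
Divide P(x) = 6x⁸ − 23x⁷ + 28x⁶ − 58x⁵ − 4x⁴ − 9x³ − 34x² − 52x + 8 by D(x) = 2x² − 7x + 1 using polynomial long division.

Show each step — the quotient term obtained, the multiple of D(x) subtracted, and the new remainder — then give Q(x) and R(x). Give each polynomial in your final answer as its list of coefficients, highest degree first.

Step 1: lead(6x⁸ − 23x⁷ + 28x⁶ − 58x⁵ − 4x⁴ − 9x³ − 34x² − 52x + 8) ÷ lead(D) = 6x⁸ ÷ 2x² = 3x⁶. Subtract (3x⁶)·D = 6x⁸ − 21x⁷ + 3x⁶. Remainder: −2x⁷ + 25x⁶ − 58x⁵ − 4x⁴ − 9x³ − 34x² − 52x + 8.
Step 2: lead(−2x⁷ + 25x⁶ − 58x⁵ − 4x⁴ − 9x³ − 34x² − 52x + 8) ÷ lead(D) = −2x⁷ ÷ 2x² = −x⁵. Subtract (−x⁵)·D = −2x⁷ + 7x⁶ − x⁵. Remainder: 18x⁶ − 57x⁵ − 4x⁴ − 9x³ − 34x² − 52x + 8.
Step 3: lead(18x⁶ − 57x⁵ − 4x⁴ − 9x³ − 34x² − 52x + 8) ÷ lead(D) = 18x⁶ ÷ 2x² = 9x⁴. Subtract (9x⁴)·D = 18x⁶ − 63x⁵ + 9x⁴. Remainder: 6x⁵ − 13x⁴ − 9x³ − 34x² − 52x + 8.
Step 4: lead(6x⁵ − 13x⁴ − 9x³ − 34x² − 52x + 8) ÷ lead(D) = 6x⁵ ÷ 2x² = 3x³. Subtract (3x³)·D = 6x⁵ − 21x⁴ + 3x³. Remainder: 8x⁴ − 12x³ − 34x² − 52x + 8.
Step 5: lead(8x⁴ − 12x³ − 34x² − 52x + 8) ÷ lead(D) = 8x⁴ ÷ 2x² = 4x². Subtract (4x²)·D = 8x⁴ − 28x³ + 4x². Remainder: 16x³ − 38x² − 52x + 8.
Step 6: lead(16x³ − 38x² − 52x + 8) ÷ lead(D) = 16x³ ÷ 2x² = 8x. Subtract (8x)·D = 16x³ − 56x² + 8x. Remainder: 18x² − 60x + 8.
Step 7: lead(18x² − 60x + 8) ÷ lead(D) = 18x² ÷ 2x² = 9. Subtract (9)·D = 18x² − 63x + 9. Remainder: 3x − 1.

Q = [3, -1, 9, 3, 4, 8, 9]; R = [3, -1]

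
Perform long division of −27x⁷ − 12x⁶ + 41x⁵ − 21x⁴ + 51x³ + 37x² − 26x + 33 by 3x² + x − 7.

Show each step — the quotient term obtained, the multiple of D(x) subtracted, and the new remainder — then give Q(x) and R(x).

Step 1: lead(−27x⁷ − 12x⁶ + 41x⁵ − 21x⁴ + 51x³ + 37x² − 26x + 33) ÷ lead(D) = −27x⁷ ÷ 3x² = −9x⁵. Subtract (−9x⁵)·D = −27x⁷ − 9x⁶ + 63x⁵. Remainder: −3x⁶ − 22x⁵ − 21x⁴ + 51x³ + 37x² − 26x + 33.
Step 2: lead(−3x⁶ − 22x⁵ − 21x⁴ + 51x³ + 37x² − 26x + 33) ÷ lead(D) = −3x⁶ ÷ 3x² = −x⁴. Subtract (−x⁴)·D = −3x⁶ − x⁵ + 7x⁴. Remainder: −21x⁵ − 28x⁴ + 51x³ + 37x² − 26x + 33.
Step 3: lead(−21x⁵ − 28x⁴ + 51x³ + 37x² − 26x + 33) ÷ lead(D) = −21x⁵ ÷ 3x² = −7x³. Subtract (−7x³)·D = −21x⁵ − 7x⁴ + 49x³. Remainder: −21x⁴ + 2x³ + 37x² − 26x + 33.
Step 4: lead(−21x⁴ + 2x³ + 37x² − 26x + 33) ÷ lead(D) = −21x⁴ ÷ 3x² = −7x². Subtract (−7x²)·D = −21x⁴ − 7x³ + 49x². Remainder: 9x³ − 12x² − 26x + 33.
Step 5: lead(9x³ − 12x² − 26x + 33) ÷ lead(D) = 9x³ ÷ 3x² = 3x. Subtract (3x)·D = 9x³ + 3x² − 21x. Remainder: −15x² − 5x + 33.
Step 6: lead(−15x² − 5x + 33) ÷ lead(D) = −15x² ÷ 3x² = −5. Subtract (−5)·D = −15x² − 5x + 35. Remainder: −2.

Q(x) = −9x⁵ − x⁴ − 7x³ − 7x² + 3x − 5; R(x) = −2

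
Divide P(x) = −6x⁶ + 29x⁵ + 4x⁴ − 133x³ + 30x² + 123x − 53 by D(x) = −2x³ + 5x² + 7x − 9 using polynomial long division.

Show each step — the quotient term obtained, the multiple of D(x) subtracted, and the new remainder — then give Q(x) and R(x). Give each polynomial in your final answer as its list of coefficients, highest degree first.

Step 1: lead(−6x⁶ + 29x⁵ + 4x⁴ − 133x³ + 30x² + 123x − 53) ÷ lead(D) = −6x⁶ ÷ −2x³ = 3x³. Subtract (3x³)·D = −6x⁶ + 15x⁵ + 21x⁴ − 27x³. Remainder: 14x⁵ − 17x⁴ − 106x³ + 30x² + 123x − 53.
Step 2: lead(14x⁵ − 17x⁴ − 106x³ + 30x² + 123x − 53) ÷ lead(D) = 14x⁵ ÷ −2x³ = −7x². Subtract (−7x²)·D = 14x⁵ − 35x⁴ − 49x³ + 63x². Remainder: 18x⁴ − 57x³ − 33x² + 123x − 53.
Step 3: lead(18x⁴ − 57x³ − 33x² + 123x − 53) ÷ lead(D) = 18x⁴ ÷ −2x³ = −9x. Subtract (−9x)·D = 18x⁴ − 45x³ − 63x² + 81x. Remainder: −12x³ + 30x² + 42x − 53.
Step 4: lead(−12x³ + 30x² + 42x − 53) ÷ lead(D) = −12x³ ÷ −2x³ = 6. Subtract (6)·D = −12x³ + 30x² + 42x − 54. Remainder: 1.

Q = [3, -7, -9, 6]; R = [1]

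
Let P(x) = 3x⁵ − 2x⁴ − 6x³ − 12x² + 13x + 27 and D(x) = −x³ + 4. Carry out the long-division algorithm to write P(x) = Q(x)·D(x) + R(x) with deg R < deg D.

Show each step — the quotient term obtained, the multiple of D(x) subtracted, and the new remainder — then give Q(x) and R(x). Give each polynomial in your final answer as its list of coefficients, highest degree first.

Step 1: lead(3x⁵ − 2x⁴ − 6x³ − 12x² + 13x + 27) ÷ lead(D) = 3x⁵ ÷ −x³ = −3x². Subtract (−3x²)·D = 3x⁵ − 12x². Remainder: −2x⁴ − 6x³ + 13x + 27.
Step 2: lead(−2x⁴ − 6x³ + 13x + 27) ÷ lead(D) = −2x⁴ ÷ −x³ = 2x. Subtract (2x)·D = −2x⁴ + 8x. Remainder: −6x³ + 5x + 27.
Step 3: lead(−6x³ + 5x + 27) ÷ lead(D) = −6x³ ÷ −x³ = 6. Subtract (6)·D = −6x³ + 24. Remainder: 5x + 3.

Q = [-3, 2, 6]; R = [5, 3]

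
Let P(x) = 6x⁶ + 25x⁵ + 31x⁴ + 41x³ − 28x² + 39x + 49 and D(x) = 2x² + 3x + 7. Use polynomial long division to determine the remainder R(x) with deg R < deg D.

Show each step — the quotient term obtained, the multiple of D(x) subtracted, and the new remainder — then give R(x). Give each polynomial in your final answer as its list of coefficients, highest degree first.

R = [7]

Step 1: lead(6x⁶ + 25x⁵ + 31x⁴ + 41x³ − 28x² + 39x + 49) ÷ lead(D) = 6x⁶ ÷ 2x² = 3x⁴. Subtract (3x⁴)·D = 6x⁶ + 9x⁵ + 21x⁴. Remainder: 16x⁵ + 10x⁴ + 41x³ − 28x² + 39x + 49.
Step 2: lead(16x⁵ + 10x⁴ + 41x³ − 28x² + 39x + 49) ÷ lead(D) = 16x⁵ ÷ 2x² = 8x³. Subtract (8x³)·D = 16x⁵ + 24x⁴ + 56x³. Remainder: −14x⁴ − 15x³ − 28x² + 39x + 49.
Step 3: lead(−14x⁴ − 15x³ − 28x² + 39x + 49) ÷ lead(D) = −14x⁴ ÷ 2x² = −7x². Subtract (−7x²)·D = −14x⁴ − 21x³ − 49x². Remainder: 6x³ + 21x² + 39x + 49.
Step 4: lead(6x³ + 21x² + 39x + 49) ÷ lead(D) = 6x³ ÷ 2x² = 3x. Subtract (3x)·D = 6x³ + 9x² + 21x. Remainder: 12x² + 18x + 49.
Step 5: lead(12x² + 18x + 49) ÷ lead(D) = 12x² ÷ 2x² = 6. Subtract (6)·D = 12x² + 18x + 42. Remainder: 7.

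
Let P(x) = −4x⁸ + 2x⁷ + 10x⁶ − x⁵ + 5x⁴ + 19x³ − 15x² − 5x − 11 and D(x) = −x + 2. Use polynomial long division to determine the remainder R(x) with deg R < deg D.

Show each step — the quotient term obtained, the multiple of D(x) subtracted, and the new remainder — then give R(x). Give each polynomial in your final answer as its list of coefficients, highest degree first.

R = [-9]

Step 1: lead(−4x⁸ + 2x⁷ + 10x⁶ − x⁵ + 5x⁴ + 19x³ − 15x² − 5x − 11) ÷ lead(D) = −4x⁸ ÷ −x = 4x⁷. Subtract (4x⁷)·D = −4x⁸ + 8x⁷. Remainder: −6x⁷ + 10x⁶ − x⁵ + 5x⁴ + 19x³ − 15x² − 5x − 11.
Step 2: lead(−6x⁷ + 10x⁶ − x⁵ + 5x⁴ + 19x³ − 15x² − 5x − 11) ÷ lead(D) = −6x⁷ ÷ −x = 6x⁶. Subtract (6x⁶)·D = −6x⁷ + 12x⁶. Remainder: −2x⁶ − x⁵ + 5x⁴ + 19x³ − 15x² − 5x − 11.
Step 3: lead(−2x⁶ − x⁵ + 5x⁴ + 19x³ − 15x² − 5x − 11) ÷ lead(D) = −2x⁶ ÷ −x = 2x⁵. Subtract (2x⁵)·D = −2x⁶ + 4x⁵. Remainder: −5x⁵ + 5x⁴ + 19x³ − 15x² − 5x − 11.
Step 4: lead(−5x⁵ + 5x⁴ + 19x³ − 15x² − 5x − 11) ÷ lead(D) = −5x⁵ ÷ −x = 5x⁴. Subtract (5x⁴)·D = −5x⁵ + 10x⁴. Remainder: −5x⁴ + 19x³ − 15x² − 5x − 11.
Step 5: lead(−5x⁴ + 19x³ − 15x² − 5x − 11) ÷ lead(D) = −5x⁴ ÷ −x = 5x³. Subtract (5x³)·D = −5x⁴ + 10x³. Remainder: 9x³ − 15x² − 5x − 11.
Step 6: lead(9x³ − 15x² − 5x − 11) ÷ lead(D) = 9x³ ÷ −x = −9x². Subtract (−9x²)·D = 9x³ − 18x². Remainder: 3x² − 5x − 11.
Step 7: lead(3x² − 5x − 11) ÷ lead(D) = 3x² ÷ −x = −3x. Subtract (−3x)·D = 3x² − 6x. Remainder: x − 11.
Step 8: lead(x − 11) ÷ lead(D) = x ÷ −x = −1. Subtract (−1)·D = x − 2. Remainder: −9.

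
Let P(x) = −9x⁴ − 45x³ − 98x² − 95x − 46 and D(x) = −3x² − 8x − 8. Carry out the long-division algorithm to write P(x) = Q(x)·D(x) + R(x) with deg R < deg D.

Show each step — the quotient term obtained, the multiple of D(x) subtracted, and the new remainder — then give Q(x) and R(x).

Step 1: lead(−9x⁴ − 45x³ − 98x² − 95x − 46) ÷ lead(D) = −9x⁴ ÷ −3x² = 3x². Subtract (3x²)·D = −9x⁴ − 24x³ − 24x². Remainder: −21x³ − 74x² − 95x − 46.
Step 2: lead(−21x³ − 74x² − 95x − 46) ÷ lead(D) = −21x³ ÷ −3x² = 7x. Subtract (7x)·D = −21x³ − 56x² − 56x. Remainder: −18x² − 39x − 46.
Step 3: lead(−18x² − 39x − 46) ÷ lead(D) = −18x² ÷ −3x² = 6. Subtract (6)·D = −18x² − 48x − 48. Remainder: 9x + 2.

Q(x) = 3x² + 7x + 6; R(x) = 9x + 2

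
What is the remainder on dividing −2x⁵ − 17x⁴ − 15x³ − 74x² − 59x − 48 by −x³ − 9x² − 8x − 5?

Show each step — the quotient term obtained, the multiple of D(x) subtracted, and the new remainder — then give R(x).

R(x) = −8

Step 1: lead(−2x⁵ − 17x⁴ − 15x³ − 74x² − 59x − 48) ÷ lead(D) = −2x⁵ ÷ −x³ = 2x². Subtract (2x²)·D = −2x⁵ − 18x⁴ − 16x³ − 10x². Remainder: x⁴ + x³ − 64x² − 59x − 48.
Step 2: lead(x⁴ + x³ − 64x² − 59x − 48) ÷ lead(D) = x⁴ ÷ −x³ = −x. Subtract (−x)·D = x⁴ + 9x³ + 8x² + 5x. Remainder: −8x³ − 72x² − 64x − 48.
Step 3: lead(−8x³ − 72x² − 64x − 48) ÷ lead(D) = −8x³ ÷ −x³ = 8. Subtract (8)·D = −8x³ − 72x² − 64x − 40. Remainder: −8.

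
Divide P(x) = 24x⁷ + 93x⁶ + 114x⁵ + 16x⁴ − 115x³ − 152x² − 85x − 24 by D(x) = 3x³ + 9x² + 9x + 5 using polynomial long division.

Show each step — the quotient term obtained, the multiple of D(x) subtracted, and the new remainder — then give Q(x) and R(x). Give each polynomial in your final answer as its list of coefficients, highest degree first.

Step 1: lead(24x⁷ + 93x⁶ + 114x⁵ + 16x⁴ − 115x³ − 152x² − 85x − 24) ÷ lead(D) = 24x⁷ ÷ 3x³ = 8x⁴. Subtract (8x⁴)·D = 24x⁷ + 72x⁶ + 72x⁵ + 40x⁴. Remainder: 21x⁶ + 42x⁵ − 24x⁴ − 115x³ − 152x² − 85x − 24.
Step 2: lead(21x⁶ + 42x⁵ − 24x⁴ − 115x³ − 152x² − 85x − 24) ÷ lead(D) = 21x⁶ ÷ 3x³ = 7x³. Subtract (7x³)·D = 21x⁶ + 63x⁵ + 63x⁴ + 35x³. Remainder: −21x⁵ − 87x⁴ − 150x³ − 152x² − 85x − 24.
Step 3: lead(−21x⁵ − 87x⁴ − 150x³ − 152x² − 85x − 24) ÷ lead(D) = −21x⁵ ÷ 3x³ = −7x². Subtract (−7x²)·D = −21x⁵ − 63x⁴ − 63x³ − 35x². Remainder: −24x⁴ − 87x³ − 117x² − 85x − 24.
Step 4: lead(−24x⁴ − 87x³ − 117x² − 85x − 24) ÷ lead(D) = −24x⁴ ÷ 3x³ = −8x. Subtract (−8x)·D = −24x⁴ − 72x³ − 72x² − 40x. Remainder: −15x³ − 45x² − 45x − 24.
Step 5: lead(−15x³ − 45x² − 45x − 24) ÷ lead(D) = −15x³ ÷ 3x³ = −5. Subtract (−5)·D = −15x³ − 45x² − 45x − 25. Remainder: 1.

Q = [8, 7, -7, -8, -5]; R = [1]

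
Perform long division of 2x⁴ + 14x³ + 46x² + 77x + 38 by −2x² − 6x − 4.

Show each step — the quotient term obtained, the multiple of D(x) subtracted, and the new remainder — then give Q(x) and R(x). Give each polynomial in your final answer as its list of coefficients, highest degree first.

Step 1: lead(2x⁴ + 14x³ + 46x² + 77x + 38) ÷ lead(D) = 2x⁴ ÷ −2x² = −x². Subtract (−x²)·D = 2x⁴ + 6x³ + 4x². Remainder: 8x³ + 42x² + 77x + 38.
Step 2: lead(8x³ + 42x² + 77x + 38) ÷ lead(D) = 8x³ ÷ −2x² = −4x. Subtract (−4x)·D = 8x³ + 24x² + 16x. Remainder: 18x² + 61x + 38.
Step 3: lead(18x² + 61x + 38) ÷ lead(D) = 18x² ÷ −2x² = −9. Subtract (−9)·D = 18x² + 54x + 36. Remainder: 7x + 2.

Q = [-1, -4, -9]; R = [7, 2]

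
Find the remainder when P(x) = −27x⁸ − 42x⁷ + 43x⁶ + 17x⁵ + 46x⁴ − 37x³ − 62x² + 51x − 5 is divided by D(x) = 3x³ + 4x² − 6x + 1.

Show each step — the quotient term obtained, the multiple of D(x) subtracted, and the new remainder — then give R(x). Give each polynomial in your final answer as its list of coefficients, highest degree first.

R = [-3, 3]

Step 1: lead(−27x⁸ − 42x⁷ + 43x⁶ + 17x⁵ + 46x⁴ − 37x³ − 62x² + 51x − 5) ÷ lead(D) = −27x⁸ ÷ 3x³ = −9x⁵. Subtract (−9x⁵)·D = −27x⁸ − 36x⁷ + 54x⁶ − 9x⁵. Remainder: −6x⁷ − 11x⁶ + 26x⁵ + 46x⁴ − 37x³ − 62x² + 51x − 5.
Step 2: lead(−6x⁷ − 11x⁶ + 26x⁵ + 46x⁴ − 37x³ − 62x² + 51x − 5) ÷ lead(D) = −6x⁷ ÷ 3x³ = −2x⁴. Subtract (−2x⁴)·D = −6x⁷ − 8x⁶ + 12x⁵ − 2x⁴. Remainder: −3x⁶ + 14x⁵ + 48x⁴ − 37x³ − 62x² + 51x − 5.
Step 3: lead(−3x⁶ + 14x⁵ + 48x⁴ − 37x³ − 62x² + 51x − 5) ÷ lead(D) = −3x⁶ ÷ 3x³ = −x³. Subtract (−x³)·D = −3x⁶ − 4x⁵ + 6x⁴ − x³. Remainder: 18x⁵ + 42x⁴ − 36x³ − 62x² + 51x − 5.
Step 4: lead(18x⁵ + 42x⁴ − 36x³ − 62x² + 51x − 5) ÷ lead(D) = 18x⁵ ÷ 3x³ = 6x². Subtract (6x²)·D = 18x⁵ + 24x⁴ − 36x³ + 6x². Remainder: 18x⁴ − 68x² + 51x − 5.
Step 5: lead(18x⁴ − 68x² + 51x − 5) ÷ lead(D) = 18x⁴ ÷ 3x³ = 6x. Subtract (6x)·D = 18x⁴ + 24x³ − 36x² + 6x. Remainder: −24x³ − 32x² + 45x − 5.
Step 6: lead(−24x³ − 32x² + 45x − 5) ÷ lead(D) = −24x³ ÷ 3x³ = −8. Subtract (−8)·D = −24x³ − 32x² + 48x − 8. Remainder: −3x + 3.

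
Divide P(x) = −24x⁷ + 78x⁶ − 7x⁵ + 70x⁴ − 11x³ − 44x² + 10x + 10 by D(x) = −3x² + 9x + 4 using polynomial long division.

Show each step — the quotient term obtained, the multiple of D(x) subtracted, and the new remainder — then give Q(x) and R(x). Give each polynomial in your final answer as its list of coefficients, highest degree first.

Q = [8, -2, 7, -5, -2, 2]; R = [2]

Step 1: lead(−24x⁷ + 78x⁶ − 7x⁵ + 70x⁴ − 11x³ − 44x² + 10x + 10) ÷ lead(D) = −24x⁷ ÷ −3x² = 8x⁵. Subtract (8x⁵)·D = −24x⁷ + 72x⁶ + 32x⁵. Remainder: 6x⁶ − 39x⁵ + 70x⁴ − 11x³ − 44x² + 10x + 10.
Step 2: lead(6x⁶ − 39x⁵ + 70x⁴ − 11x³ − 44x² + 10x + 10) ÷ lead(D) = 6x⁶ ÷ −3x² = −2x⁴. Subtract (−2x⁴)·D = 6x⁶ − 18x⁵ − 8x⁴. Remainder: −21x⁵ + 78x⁴ − 11x³ − 44x² + 10x + 10.
Step 3: lead(−21x⁵ + 78x⁴ − 11x³ − 44x² + 10x + 10) ÷ lead(D) = −21x⁵ ÷ −3x² = 7x³. Subtract (7x³)·D = −21x⁵ + 63x⁴ + 28x³. Remainder: 15x⁴ − 39x³ − 44x² + 10x + 10.
Step 4: lead(15x⁴ − 39x³ − 44x² + 10x + 10) ÷ lead(D) = 15x⁴ ÷ −3x² = −5x². Subtract (−5x²)·D = 15x⁴ − 45x³ − 20x². Remainder: 6x³ − 24x² + 10x + 10.
Step 5: lead(6x³ − 24x² + 10x + 10) ÷ lead(D) = 6x³ ÷ −3x² = −2x. Subtract (−2x)·D = 6x³ − 18x² − 8x. Remainder: −6x² + 18x + 10.
Step 6: lead(−6x² + 18x + 10) ÷ lead(D) = −6x² ÷ −3x² = 2. Subtract (2)·D = −6x² + 18x + 8. Remainder: 2.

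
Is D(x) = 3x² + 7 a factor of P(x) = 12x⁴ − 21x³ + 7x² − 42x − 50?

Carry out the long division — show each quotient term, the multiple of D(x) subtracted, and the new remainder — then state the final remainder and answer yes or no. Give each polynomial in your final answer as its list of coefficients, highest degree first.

R = [7, -1], so D(x) is not a factor of P(x). no

Step 1: lead(12x⁴ − 21x³ + 7x² − 42x − 50) ÷ lead(D) = 12x⁴ ÷ 3x² = 4x². Subtract (4x²)·D = 12x⁴ + 28x². Remainder: −21x³ − 21x² − 42x − 50.
Step 2: lead(−21x³ − 21x² − 42x − 50) ÷ lead(D) = −21x³ ÷ 3x² = −7x. Subtract (−7x)·D = −21x³ − 49x. Remainder: −21x² + 7x − 50.
Step 3: lead(−21x² + 7x − 50) ÷ lead(D) = −21x² ÷ 3x² = −7. Subtract (−7)·D = −21x² − 49. Remainder: 7x − 1.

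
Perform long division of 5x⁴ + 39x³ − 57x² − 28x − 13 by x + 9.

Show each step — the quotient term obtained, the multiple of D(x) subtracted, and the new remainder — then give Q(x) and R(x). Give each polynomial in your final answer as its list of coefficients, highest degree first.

Q = [5, -6, -3, -1]; R = [-4]

Step 1: lead(5x⁴ + 39x³ − 57x² − 28x − 13) ÷ lead(D) = 5x⁴ ÷ x = 5x³. Subtract (5x³)·D = 5x⁴ + 45x³. Remainder: −6x³ − 57x² − 28x − 13.
Step 2: lead(−6x³ − 57x² − 28x − 13) ÷ lead(D) = −6x³ ÷ x = −6x². Subtract (−6x²)·D = −6x³ − 54x². Remainder: −3x² − 28x − 13.
Step 3: lead(−3x² − 28x − 13) ÷ lead(D) = −3x² ÷ x = −3x. Subtract (−3x)·D = −3x² − 27x. Remainder: −x − 13.
Step 4: lead(−x − 13) ÷ lead(D) = −x ÷ x = −1. Subtract (−1)·D = −x − 9. Remainder: −4.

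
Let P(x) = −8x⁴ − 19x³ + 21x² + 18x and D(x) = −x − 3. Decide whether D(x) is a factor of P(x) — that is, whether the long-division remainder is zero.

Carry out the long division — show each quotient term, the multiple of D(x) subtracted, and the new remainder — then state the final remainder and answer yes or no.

R(x) = 0, so D(x) is a factor of P(x). yes

Step 1: lead(−8x⁴ − 19x³ + 21x² + 18x) ÷ lead(D) = −8x⁴ ÷ −x = 8x³. Subtract (8x³)·D = −8x⁴ − 24x³. Remainder: 5x³ + 21x² + 18x.
Step 2: lead(5x³ + 21x² + 18x) ÷ lead(D) = 5x³ ÷ −x = −5x². Subtract (−5x²)·D = 5x³ + 15x². Remainder: 6x² + 18x.
Step 3: lead(6x² + 18x) ÷ lead(D) = 6x² ÷ −x = −6x. Subtract (−6x)·D = 6x² + 18x. Remainder: 0.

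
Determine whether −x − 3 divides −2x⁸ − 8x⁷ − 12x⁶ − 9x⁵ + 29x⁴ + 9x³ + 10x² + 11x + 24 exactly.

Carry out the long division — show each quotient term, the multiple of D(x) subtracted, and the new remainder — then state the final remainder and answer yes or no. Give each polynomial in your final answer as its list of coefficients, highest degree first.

R = [0], so D(x) is a factor of P(x). yes

Step 1: lead(−2x⁸ − 8x⁷ − 12x⁶ − 9x⁵ + 29x⁴ + 9x³ + 10x² + 11x + 24) ÷ lead(D) = −2x⁸ ÷ −x = 2x⁷. Subtract (2x⁷)·D = −2x⁸ − 6x⁷. Remainder: −2x⁷ − 12x⁶ − 9x⁵ + 29x⁴ + 9x³ + 10x² + 11x + 24.
Step 2: lead(−2x⁷ − 12x⁶ − 9x⁵ + 29x⁴ + 9x³ + 10x² + 11x + 24) ÷ lead(D) = −2x⁷ ÷ −x = 2x⁶. Subtract (2x⁶)·D = −2x⁷ − 6x⁶. Remainder: −6x⁶ − 9x⁵ + 29x⁴ + 9x³ + 10x² + 11x + 24.
Step 3: lead(−6x⁶ − 9x⁵ + 29x⁴ + 9x³ + 10x² + 11x + 24) ÷ lead(D) = −6x⁶ ÷ −x = 6x⁵. Subtract (6x⁵)·D = −6x⁶ − 18x⁵. Remainder: 9x⁵ + 29x⁴ + 9x³ + 10x² + 11x + 24.
Step 4: lead(9x⁵ + 29x⁴ + 9x³ + 10x² + 11x + 24) ÷ lead(D) = 9x⁵ ÷ −x = −9x⁴. Subtract (−9x⁴)·D = 9x⁵ + 27x⁴. Remainder: 2x⁴ + 9x³ + 10x² + 11x + 24.
Step 5: lead(2x⁴ + 9x³ + 10x² + 11x + 24) ÷ lead(D) = 2x⁴ ÷ −x = −2x³. Subtract (−2x³)·D = 2x⁴ + 6x³. Remainder: 3x³ + 10x² + 11x + 24.
Step 6: lead(3x³ + 10x² + 11x + 24) ÷ lead(D) = 3x³ ÷ −x = −3x². Subtract (−3x²)·D = 3x³ + 9x². Remainder: x² + 11x + 24.
Step 7: lead(x² + 11x + 24) ÷ lead(D) = x² ÷ −x = −x. Subtract (−x)·D = x² + 3x. Remainder: 8x + 24.
Step 8: lead(8x + 24) ÷ lead(D) = 8x ÷ −x = −8. Subtract (−8)·D = 8x + 24. Remainder: 0.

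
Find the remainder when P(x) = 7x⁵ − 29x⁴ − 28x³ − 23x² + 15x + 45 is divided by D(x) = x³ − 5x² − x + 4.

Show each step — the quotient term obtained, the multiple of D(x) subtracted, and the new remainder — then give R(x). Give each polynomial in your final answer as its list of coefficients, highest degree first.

Step 1: lead(7x⁵ − 29x⁴ − 28x³ − 23x² + 15x + 45) ÷ lead(D) = 7x⁵ ÷ x³ = 7x². Subtract (7x²)·D = 7x⁵ − 35x⁴ − 7x³ + 28x². Remainder: 6x⁴ − 21x³ − 51x² + 15x + 45.
Step 2: lead(6x⁴ − 21x³ − 51x² + 15x + 45) ÷ lead(D) = 6x⁴ ÷ x³ = 6x. Subtract (6x)·D = 6x⁴ − 30x³ − 6x² + 24x. Remainder: 9x³ − 45x² − 9x + 45.
Step 3: lead(9x³ − 45x² − 9x + 45) ÷ lead(D) = 9x³ ÷ x³ = 9. Subtract (9)·D = 9x³ − 45x² − 9x + 36. Remainder: 9.

R = [9]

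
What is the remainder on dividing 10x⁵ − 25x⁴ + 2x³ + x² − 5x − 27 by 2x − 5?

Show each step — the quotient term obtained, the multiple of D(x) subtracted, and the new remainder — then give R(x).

Step 1: lead(10x⁵ − 25x⁴ + 2x³ + x² − 5x − 27) ÷ lead(D) = 10x⁵ ÷ 2x = 5x⁴. Subtract (5x⁴)·D = 10x⁵ − 25x⁴. Remainder: 2x³ + x² − 5x − 27.
Step 2: lead(2x³ + x² − 5x − 27) ÷ lead(D) = 2x³ ÷ 2x = x². Subtract (x²)·D = 2x³ − 5x². Remainder: 6x² − 5x − 27.
Step 3: lead(6x² − 5x − 27) ÷ lead(D) = 6x² ÷ 2x = 3x. Subtract (3x)·D = 6x² − 15x. Remainder: 10x − 27.
Step 4: lead(10x − 27) ÷ lead(D) = 10x ÷ 2x = 5. Subtract (5)·D = 10x − 25. Remainder: −2.

R(x) = −2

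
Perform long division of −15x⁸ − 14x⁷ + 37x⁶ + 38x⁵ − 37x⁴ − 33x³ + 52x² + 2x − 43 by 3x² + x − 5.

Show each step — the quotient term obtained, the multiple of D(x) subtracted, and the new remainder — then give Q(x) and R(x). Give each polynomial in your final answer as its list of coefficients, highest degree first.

Step 1: lead(−15x⁸ − 14x⁷ + 37x⁶ + 38x⁵ − 37x⁴ − 33x³ + 52x² + 2x − 43) ÷ lead(D) = −15x⁸ ÷ 3x² = −5x⁶. Subtract (−5x⁶)·D = −15x⁸ − 5x⁷ + 25x⁶. Remainder: −9x⁷ + 12x⁶ + 38x⁵ − 37x⁴ − 33x³ + 52x² + 2x − 43.
Step 2: lead(−9x⁷ + 12x⁶ + 38x⁵ − 37x⁴ − 33x³ + 52x² + 2x − 43) ÷ lead(D) = −9x⁷ ÷ 3x² = −3x⁵. Subtract (−3x⁵)·D = −9x⁷ − 3x⁶ + 15x⁵. Remainder: 15x⁶ + 23x⁵ − 37x⁴ − 33x³ + 52x² + 2x − 43.
Step 3: lead(15x⁶ + 23x⁵ − 37x⁴ − 33x³ + 52x² + 2x − 43) ÷ lead(D) = 15x⁶ ÷ 3x² = 5x⁴. Subtract (5x⁴)·D = 15x⁶ + 5x⁵ − 25x⁴. Remainder: 18x⁵ − 12x⁴ − 33x³ + 52x² + 2x − 43.
Step 4: lead(18x⁵ − 12x⁴ − 33x³ + 52x² + 2x − 43) ÷ lead(D) = 18x⁵ ÷ 3x² = 6x³. Subtract (6x³)·D = 18x⁵ + 6x⁴ − 30x³. Remainder: −18x⁴ − 3x³ + 52x² + 2x − 43.
Step 5: lead(−18x⁴ − 3x³ + 52x² + 2x − 43) ÷ lead(D) = −18x⁴ ÷ 3x² = −6x². Subtract (−6x²)·D = −18x⁴ − 6x³ + 30x². Remainder: 3x³ + 22x² + 2x − 43.
Step 6: lead(3x³ + 22x² + 2x − 43) ÷ lead(D) = 3x³ ÷ 3x² = x. Subtract (x)·D = 3x³ + x² − 5x. Remainder: 21x² + 7x − 43.
Step 7: lead(21x² + 7x − 43) ÷ lead(D) = 21x² ÷ 3x² = 7. Subtract (7)·D = 21x² + 7x − 35. Remainder: −8.

Q = [-5, -3, 5, 6, -6, 1, 7]; R = [-8]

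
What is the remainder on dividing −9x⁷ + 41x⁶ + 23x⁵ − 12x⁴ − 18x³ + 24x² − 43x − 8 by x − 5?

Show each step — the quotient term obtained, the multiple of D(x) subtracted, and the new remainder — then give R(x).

R(x) = 2

Step 1: lead(−9x⁷ + 41x⁶ + 23x⁵ − 12x⁴ − 18x³ + 24x² − 43x − 8) ÷ lead(D) = −9x⁷ ÷ x = −9x⁶. Subtract (−9x⁶)·D = −9x⁷ + 45x⁶. Remainder: −4x⁶ + 23x⁵ − 12x⁴ − 18x³ + 24x² − 43x − 8.
Step 2: lead(−4x⁶ + 23x⁵ − 12x⁴ − 18x³ + 24x² − 43x − 8) ÷ lead(D) = −4x⁶ ÷ x = −4x⁵. Subtract (−4x⁵)·D = −4x⁶ + 20x⁵. Remainder: 3x⁵ − 12x⁴ − 18x³ + 24x² − 43x − 8.
Step 3: lead(3x⁵ − 12x⁴ − 18x³ + 24x² − 43x − 8) ÷ lead(D) = 3x⁵ ÷ x = 3x⁴. Subtract (3x⁴)·D = 3x⁵ − 15x⁴. Remainder: 3x⁴ − 18x³ + 24x² − 43x − 8.
Step 4: lead(3x⁴ − 18x³ + 24x² − 43x − 8) ÷ lead(D) = 3x⁴ ÷ x = 3x³. Subtract (3x³)·D = 3x⁴ − 15x³. Remainder: −3x³ + 24x² − 43x − 8.
Step 5: lead(−3x³ + 24x² − 43x − 8) ÷ lead(D) = −3x³ ÷ x = −3x². Subtract (−3x²)·D = −3x³ + 15x². Remainder: 9x² − 43x − 8.
Step 6: lead(9x² − 43x − 8) ÷ lead(D) = 9x² ÷ x = 9x. Subtract (9x)·D = 9x² − 45x. Remainder: 2x − 8.
Step 7: lead(2x − 8) ÷ lead(D) = 2x ÷ x = 2. Subtract (2)·D = 2x − 10. Remainder: 2.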